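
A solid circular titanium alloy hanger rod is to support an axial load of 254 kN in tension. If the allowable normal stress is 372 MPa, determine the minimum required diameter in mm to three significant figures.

29.5 mm

Required area A ≥ P/σ_allow = 254000/372 = 682.8 mm².
For a solid circular section, d ≥ √(4A/π) = 29.48 mm.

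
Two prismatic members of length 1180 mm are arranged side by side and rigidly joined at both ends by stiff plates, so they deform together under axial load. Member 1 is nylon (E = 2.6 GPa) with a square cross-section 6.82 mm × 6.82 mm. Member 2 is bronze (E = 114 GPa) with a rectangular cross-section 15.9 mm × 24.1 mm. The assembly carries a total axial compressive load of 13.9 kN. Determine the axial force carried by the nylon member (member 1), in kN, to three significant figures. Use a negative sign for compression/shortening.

-0.0384 kN

A_1 = 46.51 mm².
A_2 = 383.2 mm².
Equal strain + equilibrium ⇒ each member carries load in proportion to AE: A₁E₁ = 120900 N, A₂E₂ = 43680000 N, ΣAE = 43800000 N.
F₁ = P·A₁E₁/ΣAE = -13900·120900/43800000 = -38.37 N.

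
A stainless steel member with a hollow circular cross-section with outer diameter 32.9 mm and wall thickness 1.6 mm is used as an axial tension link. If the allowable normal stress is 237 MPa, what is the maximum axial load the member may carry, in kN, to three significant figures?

37.3 kN

A = 157.3 mm².
P_max = σ_allow · A = 237 · 157.3 = 37290 N = 37.29 kN.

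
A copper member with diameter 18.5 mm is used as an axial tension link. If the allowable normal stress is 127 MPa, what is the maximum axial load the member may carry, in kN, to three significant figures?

34.1 kN

A = 268.8 mm².
P_max = σ_allow · A = 127 · 268.8 = 34140 N = 34.14 kN.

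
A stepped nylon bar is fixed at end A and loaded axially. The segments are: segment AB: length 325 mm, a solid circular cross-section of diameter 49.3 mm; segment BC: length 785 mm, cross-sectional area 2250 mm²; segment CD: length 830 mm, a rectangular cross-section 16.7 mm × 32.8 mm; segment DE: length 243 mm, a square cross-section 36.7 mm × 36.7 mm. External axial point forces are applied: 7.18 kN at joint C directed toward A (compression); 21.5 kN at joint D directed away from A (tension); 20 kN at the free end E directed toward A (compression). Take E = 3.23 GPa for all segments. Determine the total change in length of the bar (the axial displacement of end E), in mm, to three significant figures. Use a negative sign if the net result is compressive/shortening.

-1.33 mm

Internal axial forces (sectioning from the free end, tension +): N_DE = -20 kN, N_CD = 1.5 kN, N_BC = -5.68 kN, N_AB = -5.68 kN.
A_AB = 1909 mm².
A_CD = 547.8 mm².
A_DE = 1347 mm².
δ_AB = -5680·325/(1909·3230) = -0.2994 mm
δ_BC = -5680·785/(2250·3230) = -0.6135 mm
δ_CD = 1500·830/(547.8·3230) = 0.7037 mm
δ_DE = -20000·243/(1347·3230) = -1.117 mm
δ = Σδ_i = -1.326 mm.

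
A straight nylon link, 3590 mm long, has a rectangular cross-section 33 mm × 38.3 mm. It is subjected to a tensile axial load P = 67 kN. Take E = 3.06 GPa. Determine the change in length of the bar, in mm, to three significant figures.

A = 1264 mm².
δ_mech = NL/(AE) = 67000·3590/(1264·3060) = 62.19 mm.

62.2 mm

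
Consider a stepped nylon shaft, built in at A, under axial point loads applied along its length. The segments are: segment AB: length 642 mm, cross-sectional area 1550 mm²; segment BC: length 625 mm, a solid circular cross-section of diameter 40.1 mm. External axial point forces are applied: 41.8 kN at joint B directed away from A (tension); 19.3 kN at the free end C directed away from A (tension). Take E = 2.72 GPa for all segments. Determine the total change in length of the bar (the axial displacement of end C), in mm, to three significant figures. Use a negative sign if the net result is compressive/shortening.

Internal axial forces (sectioning from the free end, tension +): N_BC = 19.3 kN, N_AB = 61.1 kN.
A_BC = 1263 mm².
δ_AB = 61100·642/(1550·2720) = 9.304 mm
δ_BC = 19300·625/(1263·2720) = 3.511 mm
δ = Σδ_i = 12.82 mm.

12.8 mm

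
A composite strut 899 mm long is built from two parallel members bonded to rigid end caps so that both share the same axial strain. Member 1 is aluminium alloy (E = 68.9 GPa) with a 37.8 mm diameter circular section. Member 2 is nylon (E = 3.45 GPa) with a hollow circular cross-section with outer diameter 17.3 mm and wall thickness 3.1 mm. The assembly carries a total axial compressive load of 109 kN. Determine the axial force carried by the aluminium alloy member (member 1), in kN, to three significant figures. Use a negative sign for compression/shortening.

-108 kN

A_1 = 1122 mm².
A_2 = 138.3 mm².
Equal strain + equilibrium ⇒ each member carries load in proportion to AE: A₁E₁ = 77320000 N, A₂E₂ = 477100 N, ΣAE = 77800000 N.
F₁ = P·A₁E₁/ΣAE = -109000·77320000/77800000 = -108300 N.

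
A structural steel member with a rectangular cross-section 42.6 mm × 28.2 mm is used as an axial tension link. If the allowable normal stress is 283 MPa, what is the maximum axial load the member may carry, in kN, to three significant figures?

340 kN

A = 1201 mm².
P_max = σ_allow · A = 283 · 1201 = 340000 N = 340 kN.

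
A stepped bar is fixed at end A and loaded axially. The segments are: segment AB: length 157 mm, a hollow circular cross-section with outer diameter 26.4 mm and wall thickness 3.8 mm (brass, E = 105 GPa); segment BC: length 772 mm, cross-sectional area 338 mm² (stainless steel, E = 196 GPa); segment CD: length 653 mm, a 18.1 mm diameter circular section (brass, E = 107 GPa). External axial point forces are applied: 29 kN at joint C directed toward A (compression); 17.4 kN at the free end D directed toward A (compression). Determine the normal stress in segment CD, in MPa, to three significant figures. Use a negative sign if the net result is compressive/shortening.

Internal axial forces (sectioning from the free end, tension +): N_CD = -17.4 kN, N_BC = -46.4 kN, N_AB = -46.4 kN.
A_CD = 257.3 mm².
σ_CD = N_CD/A_CD = -17400/257.3 = -67.62 MPa.

-67.6 MPa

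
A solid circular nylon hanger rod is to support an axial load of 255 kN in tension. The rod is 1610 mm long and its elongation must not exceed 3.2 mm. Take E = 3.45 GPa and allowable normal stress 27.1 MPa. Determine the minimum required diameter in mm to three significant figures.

218 mm

Required area A ≥ P/σ_allow = 255000/27.1 = 9410 mm².
For a solid circular section, d ≥ √(4A/π) = 109.5 mm.
Elongation limit: A ≥ PL/(Eδ_allow) = 255000·1610/(3450·3.2) = 37190 mm² ⇒ d ≥ 217.6 mm.
The elongation limit governs.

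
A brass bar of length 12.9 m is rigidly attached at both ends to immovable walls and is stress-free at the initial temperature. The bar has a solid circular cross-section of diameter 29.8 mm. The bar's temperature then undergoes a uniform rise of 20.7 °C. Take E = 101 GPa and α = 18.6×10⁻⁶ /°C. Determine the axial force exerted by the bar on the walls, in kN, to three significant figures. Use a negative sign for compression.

-27.1 kN

Free thermal expansion αLΔT = 18.6e-6 · 12900 · 20.7 = 4.967 mm.
The walls impose strain ε = −(4.967)/12900 = -3.8502e-04; σ = Eε = 101000 · -3.8502e-04 = -38.89 MPa.
Wall reaction R = σ·A = -38.89·697.5 = -27120 N = -27.12 kN.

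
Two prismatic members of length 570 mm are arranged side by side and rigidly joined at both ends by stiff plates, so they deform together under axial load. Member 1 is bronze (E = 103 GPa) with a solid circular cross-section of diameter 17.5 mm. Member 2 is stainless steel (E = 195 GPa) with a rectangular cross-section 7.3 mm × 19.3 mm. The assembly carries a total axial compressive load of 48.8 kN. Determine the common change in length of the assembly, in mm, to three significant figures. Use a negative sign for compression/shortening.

A_1 = 240.5 mm².
A_2 = 140.9 mm².
Equal strain + equilibrium ⇒ each member carries load in proportion to AE: A₁E₁ = 24770000 N, A₂E₂ = 27470000 N, ΣAE = 52250000 N.
δ = PL/ΣAE = -48800·570/52250000 = -0.5324 mm.

-0.532 mm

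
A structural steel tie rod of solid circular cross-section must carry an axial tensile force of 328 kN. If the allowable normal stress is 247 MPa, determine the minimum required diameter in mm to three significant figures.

41.1 mm

Required area A ≥ P/σ_allow = 328000/247 = 1328 mm².
For a solid circular section, d ≥ √(4A/π) = 41.12 mm.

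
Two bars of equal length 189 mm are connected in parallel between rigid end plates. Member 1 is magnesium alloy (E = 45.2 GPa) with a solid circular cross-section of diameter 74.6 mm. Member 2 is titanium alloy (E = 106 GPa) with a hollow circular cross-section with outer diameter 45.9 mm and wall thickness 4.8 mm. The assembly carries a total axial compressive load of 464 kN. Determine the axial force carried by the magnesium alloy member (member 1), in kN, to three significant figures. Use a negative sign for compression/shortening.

-348 kN

A_1 = 4371 mm².
A_2 = 619.8 mm².
Equal strain + equilibrium ⇒ each member carries load in proportion to AE: A₁E₁ = 197600000 N, A₂E₂ = 65700000 N, ΣAE = 263300000 N.
F₁ = P·A₁E₁/ΣAE = -464000·197600000/263300000 = -348200 N.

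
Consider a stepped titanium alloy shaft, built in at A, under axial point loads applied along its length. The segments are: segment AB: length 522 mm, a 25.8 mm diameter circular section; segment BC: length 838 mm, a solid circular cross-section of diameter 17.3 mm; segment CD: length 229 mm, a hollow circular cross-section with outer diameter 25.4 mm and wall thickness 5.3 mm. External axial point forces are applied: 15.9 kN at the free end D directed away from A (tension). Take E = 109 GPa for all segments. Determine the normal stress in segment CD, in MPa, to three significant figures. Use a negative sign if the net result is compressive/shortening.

Internal axial forces (sectioning from the free end, tension +): N_CD = 15.9 kN, N_BC = 15.9 kN, N_AB = 15.9 kN.
A_CD = 334.7 mm².
σ_CD = N_CD/A_CD = 15900/334.7 = 47.51 MPa.

47.5 MPa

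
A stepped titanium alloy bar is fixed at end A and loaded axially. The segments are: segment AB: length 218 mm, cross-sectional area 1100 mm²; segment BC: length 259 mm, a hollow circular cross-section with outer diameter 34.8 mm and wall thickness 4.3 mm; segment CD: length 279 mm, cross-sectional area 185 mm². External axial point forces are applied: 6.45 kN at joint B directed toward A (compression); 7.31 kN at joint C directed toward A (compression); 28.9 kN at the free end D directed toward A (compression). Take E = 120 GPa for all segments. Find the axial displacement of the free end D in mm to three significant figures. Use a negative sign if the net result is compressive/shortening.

Internal axial forces (sectioning from the free end, tension +): N_CD = -28.9 kN, N_BC = -36.21 kN, N_AB = -42.66 kN.
A_BC = 412 mm².
δ_AB = -42660·218/(1100·120000) = -0.07045 mm
δ_BC = -36210·259/(412·120000) = -0.1897 mm
δ_CD = -28900·279/(185·120000) = -0.3632 mm
δ = Σδ_i = -0.6233 mm.

-0.623 mm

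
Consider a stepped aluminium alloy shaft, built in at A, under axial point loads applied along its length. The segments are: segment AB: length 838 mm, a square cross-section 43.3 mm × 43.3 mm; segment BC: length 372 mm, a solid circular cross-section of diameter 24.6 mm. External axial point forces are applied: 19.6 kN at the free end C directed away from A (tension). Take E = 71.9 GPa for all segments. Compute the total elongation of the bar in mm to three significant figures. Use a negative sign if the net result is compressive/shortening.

0.335 mm

Internal axial forces (sectioning from the free end, tension +): N_BC = 19.6 kN, N_AB = 19.6 kN.
A_AB = 1875 mm².
A_BC = 475.3 mm².
δ_AB = 19600·838/(1875·71900) = 0.1218 mm
δ_BC = 19600·372/(475.3·71900) = 0.2134 mm
δ = Σδ_i = 0.3352 mm.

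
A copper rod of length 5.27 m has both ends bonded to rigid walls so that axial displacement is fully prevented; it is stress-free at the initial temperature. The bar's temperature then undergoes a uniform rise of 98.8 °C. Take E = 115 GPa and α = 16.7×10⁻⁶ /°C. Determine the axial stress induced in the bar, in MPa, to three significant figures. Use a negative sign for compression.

-190 MPa

Free thermal expansion αLΔT = 16.7e-6 · 5270 · 98.8 = 8.695 mm.
The walls impose strain ε = −(8.695)/5270 = -1.6500e-03; σ = Eε = 115000 · -1.6500e-03 = -189.7 MPa.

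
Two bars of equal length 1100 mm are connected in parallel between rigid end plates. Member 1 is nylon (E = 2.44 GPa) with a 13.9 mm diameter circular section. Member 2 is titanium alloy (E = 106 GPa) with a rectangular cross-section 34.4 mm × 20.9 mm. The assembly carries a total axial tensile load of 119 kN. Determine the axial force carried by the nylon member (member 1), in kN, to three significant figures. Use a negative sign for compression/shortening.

0.575 kN

A_1 = 151.7 mm².
A_2 = 719 mm².
Equal strain + equilibrium ⇒ each member carries load in proportion to AE: A₁E₁ = 370300 N, A₂E₂ = 76210000 N, ΣAE = 76580000 N.
F₁ = P·A₁E₁/ΣAE = 119000·370300/76580000 = 575.4 N.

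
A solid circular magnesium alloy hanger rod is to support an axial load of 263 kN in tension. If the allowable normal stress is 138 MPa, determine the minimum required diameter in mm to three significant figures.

49.3 mm

Required area A ≥ P/σ_allow = 263000/138 = 1906 mm².
For a solid circular section, d ≥ √(4A/π) = 49.26 mm.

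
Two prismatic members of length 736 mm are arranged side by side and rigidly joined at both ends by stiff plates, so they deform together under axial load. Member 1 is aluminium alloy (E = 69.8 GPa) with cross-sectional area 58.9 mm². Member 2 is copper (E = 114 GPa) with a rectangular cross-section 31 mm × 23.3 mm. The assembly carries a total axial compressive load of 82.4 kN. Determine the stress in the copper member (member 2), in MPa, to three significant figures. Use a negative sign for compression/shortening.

-109 MPa

A_2 = 722.3 mm².
Equal strain + equilibrium ⇒ each member carries load in proportion to AE: A₁E₁ = 4111000 N, A₂E₂ = 82340000 N, ΣAE = 86450000 N.
σ₂ = P·E₂/ΣAE = -82400·114000/86450000 = -108.7 MPa.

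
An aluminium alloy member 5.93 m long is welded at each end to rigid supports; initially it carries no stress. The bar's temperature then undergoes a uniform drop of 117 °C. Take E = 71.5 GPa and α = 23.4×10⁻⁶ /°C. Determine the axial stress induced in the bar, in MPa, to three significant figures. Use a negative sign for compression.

Free thermal expansion αLΔT = 23.4e-6 · 5930 · -117 = -16.24 mm.
The walls impose strain ε = −(-16.24)/5930 = 2.7378e-03; σ = Eε = 71500 · 2.7378e-03 = 195.8 MPa.

196 MPa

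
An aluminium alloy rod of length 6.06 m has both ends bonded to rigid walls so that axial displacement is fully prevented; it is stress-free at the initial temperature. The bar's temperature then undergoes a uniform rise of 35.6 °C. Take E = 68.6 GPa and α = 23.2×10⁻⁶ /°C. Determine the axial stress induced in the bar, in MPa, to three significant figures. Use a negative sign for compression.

-56.7 MPa

Free thermal expansion αLΔT = 23.2e-6 · 6060 · 35.6 = 5.005 mm.
The walls impose strain ε = −(5.005)/6060 = -8.2592e-04; σ = Eε = 68600 · -8.2592e-04 = -56.66 MPa.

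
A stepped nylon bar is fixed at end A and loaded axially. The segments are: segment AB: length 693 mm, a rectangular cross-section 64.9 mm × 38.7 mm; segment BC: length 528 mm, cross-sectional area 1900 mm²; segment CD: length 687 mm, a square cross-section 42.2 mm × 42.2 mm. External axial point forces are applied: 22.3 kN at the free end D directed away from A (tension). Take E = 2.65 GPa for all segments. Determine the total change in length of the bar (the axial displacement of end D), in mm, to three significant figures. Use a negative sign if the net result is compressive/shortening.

Internal axial forces (sectioning from the free end, tension +): N_CD = 22.3 kN, N_BC = 22.3 kN, N_AB = 22.3 kN.
A_AB = 2512 mm².
A_CD = 1781 mm².
δ_AB = 22300·693/(2512·2650) = 2.322 mm
δ_BC = 22300·528/(1900·2650) = 2.339 mm
δ_CD = 22300·687/(1781·2650) = 3.246 mm
δ = Σδ_i = 7.907 mm.

7.91 mm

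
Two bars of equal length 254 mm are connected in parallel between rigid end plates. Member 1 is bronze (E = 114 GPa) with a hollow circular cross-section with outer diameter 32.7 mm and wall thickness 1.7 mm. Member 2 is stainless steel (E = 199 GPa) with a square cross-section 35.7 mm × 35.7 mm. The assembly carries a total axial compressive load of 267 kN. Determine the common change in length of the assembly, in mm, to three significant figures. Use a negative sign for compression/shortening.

A_1 = 165.6 mm².
A_2 = 1274 mm².
Equal strain + equilibrium ⇒ each member carries load in proportion to AE: A₁E₁ = 18870000 N, A₂E₂ = 253600000 N, ΣAE = 272500000 N.
δ = PL/ΣAE = -267000·254/272500000 = -0.2489 mm.

-0.249 mm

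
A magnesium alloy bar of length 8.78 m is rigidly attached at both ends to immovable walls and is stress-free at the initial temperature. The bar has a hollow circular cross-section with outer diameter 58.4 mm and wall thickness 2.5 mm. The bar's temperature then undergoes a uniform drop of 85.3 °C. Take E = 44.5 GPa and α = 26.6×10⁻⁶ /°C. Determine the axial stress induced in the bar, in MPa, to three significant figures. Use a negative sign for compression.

101 MPa

Free thermal expansion αLΔT = 26.6e-6 · 8780 · -85.3 = -19.92 mm.
The walls impose strain ε = −(-19.92)/8780 = 2.2690e-03; σ = Eε = 44500 · 2.2690e-03 = 101 MPa.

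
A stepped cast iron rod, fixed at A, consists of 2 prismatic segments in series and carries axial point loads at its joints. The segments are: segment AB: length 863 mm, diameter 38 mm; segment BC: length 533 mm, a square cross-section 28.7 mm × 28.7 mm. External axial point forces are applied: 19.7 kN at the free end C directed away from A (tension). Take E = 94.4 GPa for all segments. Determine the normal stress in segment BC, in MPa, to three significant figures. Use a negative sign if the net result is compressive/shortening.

Internal axial forces (sectioning from the free end, tension +): N_BC = 19.7 kN, N_AB = 19.7 kN.
A_BC = 823.7 mm².
σ_BC = N_BC/A_BC = 19700/823.7 = 23.92 MPa.

23.9 MPa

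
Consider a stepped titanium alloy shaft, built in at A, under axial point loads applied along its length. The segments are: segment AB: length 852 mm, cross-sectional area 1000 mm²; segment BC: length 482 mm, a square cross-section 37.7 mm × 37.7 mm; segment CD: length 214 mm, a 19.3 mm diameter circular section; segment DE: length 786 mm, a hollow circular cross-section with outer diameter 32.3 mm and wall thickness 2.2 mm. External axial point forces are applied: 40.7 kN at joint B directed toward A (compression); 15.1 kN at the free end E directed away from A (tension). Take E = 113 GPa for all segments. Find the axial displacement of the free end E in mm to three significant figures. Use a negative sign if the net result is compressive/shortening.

Internal axial forces (sectioning from the free end, tension +): N_DE = 15.1 kN, N_CD = 15.1 kN, N_BC = 15.1 kN, N_AB = -25.6 kN.
A_BC = 1421 mm².
A_CD = 292.6 mm².
A_DE = 208 mm².
δ_AB = -25600·852/(1000·113000) = -0.193 mm
δ_BC = 15100·482/(1421·113000) = 0.04532 mm
δ_CD = 15100·214/(292.6·113000) = 0.09775 mm
δ_DE = 15100·786/(208·113000) = 0.5049 mm
δ = Σδ_i = 0.4549 mm.

0.455 mm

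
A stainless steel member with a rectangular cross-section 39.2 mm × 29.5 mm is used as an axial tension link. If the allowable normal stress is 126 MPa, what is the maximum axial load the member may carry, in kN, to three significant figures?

146 kN

A = 1156 mm².
P_max = σ_allow · A = 126 · 1156 = 145700 N = 145.7 kN.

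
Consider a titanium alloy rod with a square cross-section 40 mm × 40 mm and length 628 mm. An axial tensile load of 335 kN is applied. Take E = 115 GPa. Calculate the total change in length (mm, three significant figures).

1.14 mm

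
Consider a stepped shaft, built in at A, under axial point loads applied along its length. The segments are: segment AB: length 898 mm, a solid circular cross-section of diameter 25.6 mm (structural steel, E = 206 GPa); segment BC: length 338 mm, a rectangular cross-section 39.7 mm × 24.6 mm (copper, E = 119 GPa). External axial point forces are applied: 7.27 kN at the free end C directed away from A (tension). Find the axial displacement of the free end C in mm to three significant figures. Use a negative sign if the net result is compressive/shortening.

Internal axial forces (sectioning from the free end, tension +): N_BC = 7.27 kN, N_AB = 7.27 kN.
A_AB = 514.7 mm².
A_BC = 976.6 mm².
δ_AB = 7270·898/(514.7·206000) = 0.06157 mm
δ_BC = 7270·338/(976.6·119000) = 0.02114 mm
δ = Σδ_i = 0.08271 mm.

0.0827 mm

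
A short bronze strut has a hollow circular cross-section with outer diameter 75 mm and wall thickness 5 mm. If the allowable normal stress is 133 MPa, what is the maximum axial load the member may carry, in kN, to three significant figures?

146 kN

A = 1100 mm².
P_max = σ_allow · A = 133 · 1100 = 146200 N = 146.2 kN.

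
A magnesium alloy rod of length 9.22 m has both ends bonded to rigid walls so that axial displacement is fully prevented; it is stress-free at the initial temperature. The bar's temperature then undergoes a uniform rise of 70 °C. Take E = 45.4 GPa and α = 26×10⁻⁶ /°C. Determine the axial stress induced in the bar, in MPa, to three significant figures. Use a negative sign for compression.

-82.6 MPa

Free thermal expansion αLΔT = 26e-6 · 9220 · 70 = 16.78 mm.
The walls impose strain ε = −(16.78)/9220 = -1.8200e-03; σ = Eε = 45400 · -1.8200e-03 = -82.63 MPa.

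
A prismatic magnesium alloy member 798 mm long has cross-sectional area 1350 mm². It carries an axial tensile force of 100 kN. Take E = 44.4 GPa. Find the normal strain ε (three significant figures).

0.00167

σ = N/A = 74.07 MPa; ε = σ/E = 74.07/44400 = 1.668e-03.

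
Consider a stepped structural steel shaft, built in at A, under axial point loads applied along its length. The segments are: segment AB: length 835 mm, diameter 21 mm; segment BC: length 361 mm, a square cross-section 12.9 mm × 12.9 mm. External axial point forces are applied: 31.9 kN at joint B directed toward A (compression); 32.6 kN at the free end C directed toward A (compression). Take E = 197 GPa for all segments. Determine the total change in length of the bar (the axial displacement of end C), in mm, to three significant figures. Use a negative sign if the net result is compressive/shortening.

Internal axial forces (sectioning from the free end, tension +): N_BC = -32.6 kN, N_AB = -64.5 kN.
A_AB = 346.4 mm².
A_BC = 166.4 mm².
δ_AB = -64500·835/(346.4·197000) = -0.7893 mm
δ_BC = -32600·361/(166.4·197000) = -0.359 mm
δ = Σδ_i = -1.148 mm.

-1.15 mm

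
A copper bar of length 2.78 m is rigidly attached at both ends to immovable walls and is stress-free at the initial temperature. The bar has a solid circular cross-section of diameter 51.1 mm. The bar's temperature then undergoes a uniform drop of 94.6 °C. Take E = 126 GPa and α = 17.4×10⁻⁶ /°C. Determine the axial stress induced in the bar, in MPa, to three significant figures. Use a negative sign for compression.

207 MPa

Free thermal expansion αLΔT = 17.4e-6 · 2780 · -94.6 = -4.576 mm.
The walls impose strain ε = −(-4.576)/2780 = 1.6460e-03; σ = Eε = 126000 · 1.6460e-03 = 207.4 MPa.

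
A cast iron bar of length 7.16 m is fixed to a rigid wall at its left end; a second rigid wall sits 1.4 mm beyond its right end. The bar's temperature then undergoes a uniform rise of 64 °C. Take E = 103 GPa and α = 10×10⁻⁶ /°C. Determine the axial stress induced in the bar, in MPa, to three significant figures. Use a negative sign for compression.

-45.8 MPa

Free thermal expansion αLΔT = 10e-6 · 7160 · 64 = 4.582 mm.
The walls engage after the gap closes; constrained expansion = 4.582 − 1.4 = 3.182 mm.
The walls impose strain ε = −(3.182)/7160 = -4.4447e-04; σ = Eε = 103000 · -4.4447e-04 = -45.78 MPa.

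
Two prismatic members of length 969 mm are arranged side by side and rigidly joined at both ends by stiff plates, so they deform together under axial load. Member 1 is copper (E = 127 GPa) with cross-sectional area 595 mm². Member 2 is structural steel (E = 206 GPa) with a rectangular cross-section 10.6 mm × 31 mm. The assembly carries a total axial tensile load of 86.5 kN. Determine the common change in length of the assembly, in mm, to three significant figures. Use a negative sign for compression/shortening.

0.585 mm

A_2 = 328.6 mm².
Equal strain + equilibrium ⇒ each member carries load in proportion to AE: A₁E₁ = 75560000 N, A₂E₂ = 67690000 N, ΣAE = 143300000 N.
δ = PL/ΣAE = 86500·969/143300000 = 0.5851 mm.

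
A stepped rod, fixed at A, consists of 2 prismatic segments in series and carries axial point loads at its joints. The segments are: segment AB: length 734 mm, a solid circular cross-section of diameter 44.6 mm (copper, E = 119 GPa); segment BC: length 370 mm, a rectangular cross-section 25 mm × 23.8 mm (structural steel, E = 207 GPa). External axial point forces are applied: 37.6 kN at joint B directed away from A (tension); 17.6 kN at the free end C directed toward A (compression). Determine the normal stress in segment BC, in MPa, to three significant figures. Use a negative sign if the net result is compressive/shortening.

-29.6 MPa

Internal axial forces (sectioning from the free end, tension +): N_BC = -17.6 kN, N_AB = 20 kN.
A_BC = 595 mm².
σ_BC = N_BC/A_BC = -17600/595 = -29.58 MPa.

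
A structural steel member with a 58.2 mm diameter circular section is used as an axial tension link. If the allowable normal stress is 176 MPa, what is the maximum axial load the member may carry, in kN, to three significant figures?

A = 2660 mm².
P_max = σ_allow · A = 176 · 2660 = 468200 N = 468.2 kN.

468 kN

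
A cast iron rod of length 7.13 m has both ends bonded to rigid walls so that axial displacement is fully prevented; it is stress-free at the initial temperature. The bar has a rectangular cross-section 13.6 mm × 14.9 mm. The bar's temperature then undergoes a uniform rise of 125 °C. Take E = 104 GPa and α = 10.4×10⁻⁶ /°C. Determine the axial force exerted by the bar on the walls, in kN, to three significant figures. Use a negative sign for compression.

Free thermal expansion αLΔT = 10.4e-6 · 7130 · 125 = 9.269 mm.
The walls impose strain ε = −(9.269)/7130 = -1.3000e-03; σ = Eε = 104000 · -1.3000e-03 = -135.2 MPa.
Wall reaction R = σ·A = -135.2·202.6 = -27400 N = -27.4 kN.

-27.4 kN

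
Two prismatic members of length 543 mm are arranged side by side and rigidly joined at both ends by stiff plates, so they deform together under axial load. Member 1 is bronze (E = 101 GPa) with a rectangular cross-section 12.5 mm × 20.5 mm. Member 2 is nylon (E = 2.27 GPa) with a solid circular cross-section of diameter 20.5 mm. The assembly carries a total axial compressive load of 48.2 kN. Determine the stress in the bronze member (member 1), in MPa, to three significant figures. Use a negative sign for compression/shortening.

-183 MPa

A_1 = 256.2 mm².
A_2 = 330.1 mm².
Equal strain + equilibrium ⇒ each member carries load in proportion to AE: A₁E₁ = 25880000 N, A₂E₂ = 749200 N, ΣAE = 26630000 N.
σ₁ = P·E₁/ΣAE = -48200·101000/26630000 = -182.8 MPa.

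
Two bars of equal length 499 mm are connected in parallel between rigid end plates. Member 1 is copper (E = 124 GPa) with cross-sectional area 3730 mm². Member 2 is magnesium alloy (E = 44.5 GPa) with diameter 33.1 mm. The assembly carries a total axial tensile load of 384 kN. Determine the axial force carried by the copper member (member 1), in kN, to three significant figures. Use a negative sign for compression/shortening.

355 kN

A_2 = 860.5 mm².
Equal strain + equilibrium ⇒ each member carries load in proportion to AE: A₁E₁ = 462500000 N, A₂E₂ = 38290000 N, ΣAE = 500800000 N.
F₁ = P·A₁E₁/ΣAE = 384000·462500000/500800000 = 354600 N.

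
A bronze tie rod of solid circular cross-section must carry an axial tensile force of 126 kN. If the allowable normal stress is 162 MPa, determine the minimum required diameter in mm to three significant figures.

Required area A ≥ P/σ_allow = 126000/162 = 777.8 mm².
For a solid circular section, d ≥ √(4A/π) = 31.47 mm.

31.5 mm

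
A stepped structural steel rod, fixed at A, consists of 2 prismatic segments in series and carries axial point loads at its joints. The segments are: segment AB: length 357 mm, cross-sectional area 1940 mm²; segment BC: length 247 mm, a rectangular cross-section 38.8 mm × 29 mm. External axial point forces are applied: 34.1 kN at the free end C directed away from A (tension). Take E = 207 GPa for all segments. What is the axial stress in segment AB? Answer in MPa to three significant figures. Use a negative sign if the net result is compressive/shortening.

17.6 MPa

Internal axial forces (sectioning from the free end, tension +): N_BC = 34.1 kN, N_AB = 34.1 kN.
σ_AB = N_AB/A_AB = 34100/1940 = 17.58 MPa.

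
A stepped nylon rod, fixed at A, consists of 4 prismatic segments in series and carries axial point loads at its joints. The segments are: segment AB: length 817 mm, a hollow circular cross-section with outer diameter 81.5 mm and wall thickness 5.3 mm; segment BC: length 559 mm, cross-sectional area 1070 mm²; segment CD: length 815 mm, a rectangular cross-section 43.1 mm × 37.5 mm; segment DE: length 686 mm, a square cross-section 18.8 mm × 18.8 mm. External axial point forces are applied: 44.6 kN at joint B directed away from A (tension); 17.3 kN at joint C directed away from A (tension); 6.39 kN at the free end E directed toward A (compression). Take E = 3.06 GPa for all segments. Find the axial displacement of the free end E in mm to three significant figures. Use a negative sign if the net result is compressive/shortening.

8.44 mm

Internal axial forces (sectioning from the free end, tension +): N_DE = -6.39 kN, N_CD = -6.39 kN, N_BC = 10.91 kN, N_AB = 55.51 kN.
A_AB = 1269 mm².
A_CD = 1616 mm².
A_DE = 353.4 mm².
δ_AB = 55510·817/(1269·3060) = 11.68 mm
δ_BC = 10910·559/(1070·3060) = 1.863 mm
δ_CD = -6390·815/(1616·3060) = -1.053 mm
δ_DE = -6390·686/(353.4·3060) = -4.053 mm
δ = Σδ_i = 8.438 mm.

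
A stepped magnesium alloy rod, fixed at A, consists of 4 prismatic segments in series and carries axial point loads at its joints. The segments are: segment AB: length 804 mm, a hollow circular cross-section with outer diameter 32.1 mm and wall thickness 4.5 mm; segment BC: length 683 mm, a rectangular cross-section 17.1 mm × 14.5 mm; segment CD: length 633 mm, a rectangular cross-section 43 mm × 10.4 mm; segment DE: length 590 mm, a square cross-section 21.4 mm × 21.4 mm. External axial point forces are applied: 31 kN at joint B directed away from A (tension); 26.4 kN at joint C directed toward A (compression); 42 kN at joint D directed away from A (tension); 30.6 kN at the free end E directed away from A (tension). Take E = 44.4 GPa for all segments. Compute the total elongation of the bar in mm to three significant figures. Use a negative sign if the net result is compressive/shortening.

9.65 mm

Internal axial forces (sectioning from the free end, tension +): N_DE = 30.6 kN, N_CD = 72.6 kN, N_BC = 46.2 kN, N_AB = 77.2 kN.
A_AB = 390.2 mm².
A_BC = 248 mm².
A_CD = 447.2 mm².
A_DE = 458 mm².
δ_AB = 77200·804/(390.2·44400) = 3.583 mm
δ_BC = 46200·683/(248·44400) = 2.866 mm
δ_CD = 72600·633/(447.2·44400) = 2.314 mm
δ_DE = 30600·590/(458·44400) = 0.8879 mm
δ = Σδ_i = 9.651 mm.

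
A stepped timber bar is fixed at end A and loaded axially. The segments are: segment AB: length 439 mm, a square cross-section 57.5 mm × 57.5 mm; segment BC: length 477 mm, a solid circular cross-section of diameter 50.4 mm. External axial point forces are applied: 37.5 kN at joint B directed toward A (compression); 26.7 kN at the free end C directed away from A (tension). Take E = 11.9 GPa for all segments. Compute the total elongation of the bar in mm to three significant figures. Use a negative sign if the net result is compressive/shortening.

0.416 mm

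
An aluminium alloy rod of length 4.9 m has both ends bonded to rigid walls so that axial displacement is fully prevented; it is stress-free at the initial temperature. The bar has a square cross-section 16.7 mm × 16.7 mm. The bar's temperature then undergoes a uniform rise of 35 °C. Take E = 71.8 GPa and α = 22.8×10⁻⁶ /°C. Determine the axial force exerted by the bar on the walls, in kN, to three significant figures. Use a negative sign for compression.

Free thermal expansion αLΔT = 22.8e-6 · 4900 · 35 = 3.91 mm.
The walls impose strain ε = −(3.91)/4900 = -7.9800e-04; σ = Eε = 71800 · -7.9800e-04 = -57.3 MPa.
Wall reaction R = σ·A = -57.3·278.9 = -15980 N = -15.98 kN.

-16.0 kN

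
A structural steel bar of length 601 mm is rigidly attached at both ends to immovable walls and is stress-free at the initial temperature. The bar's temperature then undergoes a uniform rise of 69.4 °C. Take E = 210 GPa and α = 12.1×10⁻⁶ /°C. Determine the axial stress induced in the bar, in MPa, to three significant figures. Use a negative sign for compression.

-176 MPa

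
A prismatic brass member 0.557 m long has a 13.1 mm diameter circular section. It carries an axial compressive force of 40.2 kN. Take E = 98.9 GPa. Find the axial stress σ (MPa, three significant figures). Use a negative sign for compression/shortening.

-298 MPa

A = 134.8 mm².
σ = N/A = -40200/134.8 = -298.3 MPa.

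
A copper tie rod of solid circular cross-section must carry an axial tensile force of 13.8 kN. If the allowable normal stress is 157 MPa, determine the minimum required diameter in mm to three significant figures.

10.6 mm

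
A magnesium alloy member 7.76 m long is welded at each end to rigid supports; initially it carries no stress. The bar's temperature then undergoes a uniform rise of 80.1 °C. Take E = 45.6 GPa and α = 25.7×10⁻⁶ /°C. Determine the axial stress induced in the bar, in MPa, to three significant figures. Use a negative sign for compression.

Free thermal expansion αLΔT = 25.7e-6 · 7760 · 80.1 = 15.97 mm.
The walls impose strain ε = −(15.97)/7760 = -2.0586e-03; σ = Eε = 45600 · -2.0586e-03 = -93.87 MPa.

-93.9 MPa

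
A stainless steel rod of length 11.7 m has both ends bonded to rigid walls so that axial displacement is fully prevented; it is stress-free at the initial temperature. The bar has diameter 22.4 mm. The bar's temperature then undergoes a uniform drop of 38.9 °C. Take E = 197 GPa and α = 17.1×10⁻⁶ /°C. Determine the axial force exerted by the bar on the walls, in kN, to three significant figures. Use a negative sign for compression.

Free thermal expansion αLΔT = 17.1e-6 · 11700 · -38.9 = -7.783 mm.
The walls impose strain ε = −(-7.783)/11700 = 6.6519e-04; σ = Eε = 197000 · 6.6519e-04 = 131 MPa.
Wall reaction R = σ·A = 131·394.1 = 51640 N = 51.64 kN.

51.6 kN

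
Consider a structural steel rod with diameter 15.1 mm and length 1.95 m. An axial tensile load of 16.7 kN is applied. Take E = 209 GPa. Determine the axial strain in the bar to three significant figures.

A = 179.1 mm².
σ = N/A = 93.26 MPa; ε = σ/E = 93.26/209000 = 4.462e-04.

4.46e-04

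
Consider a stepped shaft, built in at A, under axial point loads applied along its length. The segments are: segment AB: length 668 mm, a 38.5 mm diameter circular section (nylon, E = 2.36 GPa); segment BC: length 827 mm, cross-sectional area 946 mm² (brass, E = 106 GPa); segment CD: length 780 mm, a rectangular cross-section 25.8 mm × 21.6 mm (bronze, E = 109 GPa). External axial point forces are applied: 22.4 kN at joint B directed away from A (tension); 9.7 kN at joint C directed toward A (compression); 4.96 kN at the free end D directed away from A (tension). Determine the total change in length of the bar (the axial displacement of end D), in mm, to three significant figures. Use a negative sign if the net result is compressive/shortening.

4.32 mm

Internal axial forces (sectioning from the free end, tension +): N_CD = 4.96 kN, N_BC = -4.74 kN, N_AB = 17.66 kN.
A_AB = 1164 mm².
A_CD = 557.3 mm².
δ_AB = 17660·668/(1164·2360) = 4.294 mm
δ_BC = -4740·827/(946·106000) = -0.03909 mm
δ_CD = 4960·780/(557.3·109000) = 0.06369 mm
δ = Σδ_i = 4.318 mm.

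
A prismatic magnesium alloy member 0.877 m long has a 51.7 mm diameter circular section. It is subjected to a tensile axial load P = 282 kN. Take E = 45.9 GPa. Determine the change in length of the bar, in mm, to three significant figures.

2.57 mm

A = 2099 mm².
δ_mech = NL/(AE) = 282000·877/(2099·45900) = 2.567 mm.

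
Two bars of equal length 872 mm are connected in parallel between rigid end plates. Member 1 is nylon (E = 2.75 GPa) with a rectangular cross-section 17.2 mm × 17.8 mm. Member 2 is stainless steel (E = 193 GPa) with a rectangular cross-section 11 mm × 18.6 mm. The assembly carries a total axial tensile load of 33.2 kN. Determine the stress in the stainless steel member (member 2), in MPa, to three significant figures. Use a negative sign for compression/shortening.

159 MPa

A_1 = 306.2 mm².
A_2 = 204.6 mm².
Equal strain + equilibrium ⇒ each member carries load in proportion to AE: A₁E₁ = 841900 N, A₂E₂ = 39490000 N, ΣAE = 40330000 N.
σ₂ = P·E₂/ΣAE = 33200·193000/40330000 = 158.9 MPa.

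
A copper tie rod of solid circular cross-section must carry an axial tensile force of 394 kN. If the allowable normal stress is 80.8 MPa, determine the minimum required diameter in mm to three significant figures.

Required area A ≥ P/σ_allow = 394000/80.8 = 4876 mm².
For a solid circular section, d ≥ √(4A/π) = 78.79 mm.

78.8 mm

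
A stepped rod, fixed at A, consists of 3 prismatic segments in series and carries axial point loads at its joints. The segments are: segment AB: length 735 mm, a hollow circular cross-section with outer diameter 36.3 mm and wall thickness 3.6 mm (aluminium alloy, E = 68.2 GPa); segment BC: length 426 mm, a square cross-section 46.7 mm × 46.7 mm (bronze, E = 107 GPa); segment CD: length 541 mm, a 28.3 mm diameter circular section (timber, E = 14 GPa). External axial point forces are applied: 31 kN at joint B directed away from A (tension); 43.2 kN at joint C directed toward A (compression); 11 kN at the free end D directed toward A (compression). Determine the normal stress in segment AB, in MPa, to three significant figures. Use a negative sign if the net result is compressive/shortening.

-62.7 MPa

Internal axial forces (sectioning from the free end, tension +): N_CD = -11 kN, N_BC = -54.2 kN, N_AB = -23.2 kN.
A_AB = 369.8 mm².
σ_AB = N_AB/A_AB = -23200/369.8 = -62.73 MPa.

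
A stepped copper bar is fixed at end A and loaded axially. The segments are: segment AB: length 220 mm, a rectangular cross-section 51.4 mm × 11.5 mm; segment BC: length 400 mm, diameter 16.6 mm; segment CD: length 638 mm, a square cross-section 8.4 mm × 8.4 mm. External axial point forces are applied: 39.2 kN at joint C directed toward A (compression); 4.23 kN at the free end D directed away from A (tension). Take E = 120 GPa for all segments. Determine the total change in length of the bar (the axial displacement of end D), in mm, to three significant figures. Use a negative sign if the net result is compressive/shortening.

-0.328 mm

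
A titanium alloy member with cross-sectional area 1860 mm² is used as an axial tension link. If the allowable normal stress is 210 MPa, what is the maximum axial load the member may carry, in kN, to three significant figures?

P_max = σ_allow · A = 210 · 1860 = 390600 N = 390.6 kN.

391 kN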